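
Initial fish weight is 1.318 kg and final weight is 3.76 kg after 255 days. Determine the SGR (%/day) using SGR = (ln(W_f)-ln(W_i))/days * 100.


ln(W_f) = ln(3.76) = 1.324419
ln(W_i) = ln(1.318) = 0.27611544
ln(W_f) - ln(W_i) = 1.324419 - 0.27611544 = 1.0483036
SGR = 1.0483036 / 255 * 100 = 0.411099 %/day

0.411099 %/day


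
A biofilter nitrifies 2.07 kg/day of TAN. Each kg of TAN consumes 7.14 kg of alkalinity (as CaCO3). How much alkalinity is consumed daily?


Alkalinity factor: 7.14 kg CaCO3 consumed per kg TAN nitrified
alk = 2.07 kg TAN * 7.14 = 14.7798 kg CaCO3/day

14.7798 kg CaCO3/day


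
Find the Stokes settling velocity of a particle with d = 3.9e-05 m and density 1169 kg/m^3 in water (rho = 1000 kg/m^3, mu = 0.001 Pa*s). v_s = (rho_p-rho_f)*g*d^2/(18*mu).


Density difference: rho_p - rho_f = 1169 - 1000 = 169 kg/m^3
d^2 = (3.9e-05)^2 = 1.521e-09 m^2
Numerator = (rho_p - rho_f) * g * d^2 = 169 * 9.81 * 1.521e-09 = 2.5216507e-06
Denominator = 18 * mu = 18 * 0.001 = 0.018
v_s = 2.5216507e-06 / 0.018 = 1.40092e-04 m/s
Check: Re = rho_f * v_s * d / mu = 1000 * 1.40092e-04 * 3.9e-05 / 0.001 = 0.00546 < 1, so Stokes' law applies.

1.40092e-04 m/s


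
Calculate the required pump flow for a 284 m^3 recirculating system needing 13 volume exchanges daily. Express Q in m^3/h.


Daily recirculation volume = 284 m^3 * 13 = 3692 m^3/day
Flow rate Q = daily volume / 24 h = 3692 / 24 = 153.833 m^3/h

153.833 m^3/h


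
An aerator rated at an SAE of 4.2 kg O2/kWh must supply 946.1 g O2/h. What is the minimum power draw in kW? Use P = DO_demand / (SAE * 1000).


SAE in g O2/kWh = 4.2 * 1000 = 4200 g/kWh
P = DO_demand / SAE_g = 946.1 / 4200 = 0.225262 kW

0.225262 kW


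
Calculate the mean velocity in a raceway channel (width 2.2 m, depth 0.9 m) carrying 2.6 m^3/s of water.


Cross-sectional area = W * d = 2.2 * 0.9 = 1.98 m^2
Velocity = Q / A = 2.6 / 1.98 = 1.31313 m/s

1.31313 m/s


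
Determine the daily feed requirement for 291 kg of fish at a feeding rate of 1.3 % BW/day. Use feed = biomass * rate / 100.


Feeding rate fraction = 1.3% / 100 = 0.013
Daily feed = 291 kg * 0.013 = 3.783 kg/day

3.783 kg/day


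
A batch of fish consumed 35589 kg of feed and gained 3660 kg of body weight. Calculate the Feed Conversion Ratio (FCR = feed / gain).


FCR = feed consumed / weight gained
FCR = 35589 kg / 3660 kg = 9.72377

9.72377


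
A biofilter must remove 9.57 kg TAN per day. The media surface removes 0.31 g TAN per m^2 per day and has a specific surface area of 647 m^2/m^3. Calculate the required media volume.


A = 9.57*1000 / 0.31 = 30870.968 m^2
V = 30870.968 / 647 = 47.714

47.714 m^3


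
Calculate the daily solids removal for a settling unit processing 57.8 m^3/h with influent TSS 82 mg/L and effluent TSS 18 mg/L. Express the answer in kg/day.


Concentration drop: TSS_in - TSS_out = 82 - 18 = 64 mg/L
Hourly solids removed = Q * dTSS = 57.8 m^3/h * 64 mg/L = 3699.2 g/h  (m^3/h * mg/L = g/h)
Daily solids removed = 3699.2 * 24 = 88780.8 g/day
Convert g to kg: 88780.8 / 1000 = 88.7808 kg/day

88.7808 kg/day


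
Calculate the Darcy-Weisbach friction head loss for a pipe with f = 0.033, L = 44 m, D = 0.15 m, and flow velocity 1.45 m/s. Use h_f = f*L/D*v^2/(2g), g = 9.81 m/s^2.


v^2 = 1.45^2 = 2.1025 m^2/s^2
L/D = 44/0.15 = 293.33333
h_f = f*(L/D)*v^2/(2g) = 0.033 * 293.33333 * 2.1025 / 19.62 = 1.03732 m

1.03732 m


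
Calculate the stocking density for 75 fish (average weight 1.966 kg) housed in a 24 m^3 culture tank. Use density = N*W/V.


Total biomass = 75 fish * 1.966 kg = 147.45 kg
Density = total biomass / volume = 147.45 / 24 = 6.14375 kg/m^3

6.14375 kg/m^3


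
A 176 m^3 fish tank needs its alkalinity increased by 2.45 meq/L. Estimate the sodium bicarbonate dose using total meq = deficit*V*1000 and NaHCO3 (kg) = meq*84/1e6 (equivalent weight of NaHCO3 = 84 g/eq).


Tank volume in L = 176 m^3 * 1000 = 176000 L
Total meq required = 2.45 meq/L * 176000 L = 431200 meq
NaHCO3 mass = 431200 meq * 84 mg/meq / 1e6 = 36.2208 kg

36.2208 kg


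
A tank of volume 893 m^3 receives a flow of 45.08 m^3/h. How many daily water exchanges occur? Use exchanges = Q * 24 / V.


Daily flow volume = 45.08 m^3/h * 24 h = 1081.92 m^3/day
Exchanges = daily flow / tank volume = 1081.92 / 893 = 1.21156 exchanges/day

1.21156 exchanges/day


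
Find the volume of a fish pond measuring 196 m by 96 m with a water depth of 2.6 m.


Base area = L * W = 196 * 96 = 18816 m^2
Volume = area * depth = 18816 * 2.6 = 48921.6 m^3

48921.6 m^3


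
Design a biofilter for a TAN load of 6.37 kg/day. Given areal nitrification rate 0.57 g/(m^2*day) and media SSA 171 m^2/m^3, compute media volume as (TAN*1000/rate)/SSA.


A = 6.37*1000 / 0.57 = 11175.439 m^2
V = 11175.439 / 171 = 65.3534

65.3534 m^3


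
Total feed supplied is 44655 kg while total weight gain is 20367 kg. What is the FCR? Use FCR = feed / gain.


FCR = feed consumed / weight gained
FCR = 44655 kg / 20367 kg = 2.19252

2.19252


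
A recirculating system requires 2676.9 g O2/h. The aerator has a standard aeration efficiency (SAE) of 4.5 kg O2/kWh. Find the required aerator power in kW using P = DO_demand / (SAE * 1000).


SAE in g O2/kWh = 4.5 * 1000 = 4500 g/kWh
P = DO_demand / SAE_g = 2676.9 / 4500 = 0.594867 kW

0.594867 kW


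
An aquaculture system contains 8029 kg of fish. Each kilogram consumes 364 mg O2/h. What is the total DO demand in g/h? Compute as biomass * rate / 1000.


Total O2 consumption (mg/h) = 8029 kg * 364 mg/(kg*h) = 2922556 mg/h
Convert to g/h: 2922556 / 1000 = 2922.556 g/h

2922.556 g/h


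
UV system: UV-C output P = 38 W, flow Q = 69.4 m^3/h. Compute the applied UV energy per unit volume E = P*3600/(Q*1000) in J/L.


Energy delivered per hour = 38 W * 3600 s = 136800 J/h
Volume treated per hour = 69.4 m^3/h * 1000 = 69400 L/h
dose = 136800 / 69400 = 1.97118 J/L

1.97118 J/L


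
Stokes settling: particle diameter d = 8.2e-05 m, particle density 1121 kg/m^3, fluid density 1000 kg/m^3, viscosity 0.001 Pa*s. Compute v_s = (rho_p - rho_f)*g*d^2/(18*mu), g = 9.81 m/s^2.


Density difference: rho_p - rho_f = 1121 - 1000 = 121 kg/m^3
d^2 = (8.2e-05)^2 = 6.724e-09 m^2
Numerator = (rho_p - rho_f) * g * d^2 = 121 * 9.81 * 6.724e-09 = 7.9814552e-06
Denominator = 18 * mu = 18 * 0.001 = 0.018
v_s = 7.9814552e-06 / 0.018 = 4.43414e-04 m/s
Check: Re = rho_f * v_s * d / mu = 1000 * 4.43414e-04 * 8.2e-05 / 0.001 = 0.0364 < 1, so Stokes' law applies.

4.43414e-04 m/s


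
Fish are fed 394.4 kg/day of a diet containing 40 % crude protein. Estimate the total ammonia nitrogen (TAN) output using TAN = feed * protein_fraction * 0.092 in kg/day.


Protein in feed = 394.4 * 40/100 = 157.76 kg/day
TAN = protein * 0.092 = 157.76 * 0.092 = 14.51392 kg/day

14.51392 kg/day


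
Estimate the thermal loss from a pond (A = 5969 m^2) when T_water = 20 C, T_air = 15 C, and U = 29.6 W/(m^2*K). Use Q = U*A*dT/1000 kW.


Temperature difference dT = 20 - 15 = 5 K
Heat loss (W) = U * A * dT = 29.6 * 5969 * 5 = 883412 W
Convert to kW: 883412 / 1000 = 883.412 kW

883.412 kW


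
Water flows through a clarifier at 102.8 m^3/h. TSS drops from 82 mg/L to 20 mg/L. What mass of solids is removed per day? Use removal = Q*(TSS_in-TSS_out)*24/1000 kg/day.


Concentration drop: TSS_in - TSS_out = 82 - 20 = 62 mg/L
Hourly solids removed = Q * dTSS = 102.8 m^3/h * 62 mg/L = 6373.6 g/h  (m^3/h * mg/L = g/h)
Daily solids removed = 6373.6 * 24 = 152966.4 g/day
Convert g to kg: 152966.4 / 1000 = 152.9664 kg/day

152.9664 kg/day


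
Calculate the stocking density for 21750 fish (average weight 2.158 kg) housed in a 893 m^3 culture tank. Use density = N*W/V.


Total biomass = 21750 fish * 2.158 kg = 46936.5 kg
Density = total biomass / volume = 46936.5 / 893 = 52.5605 kg/m^3

52.5605 kg/m^3


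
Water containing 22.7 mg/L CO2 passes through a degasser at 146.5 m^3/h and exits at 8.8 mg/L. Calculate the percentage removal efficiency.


CO2_out / CO2_in = 8.8 / 22.7 = 0.3876652
Fraction remaining = 0.3876652
efficiency = (1 - 0.3876652) * 100 = 61.2335 %

61.2335 %


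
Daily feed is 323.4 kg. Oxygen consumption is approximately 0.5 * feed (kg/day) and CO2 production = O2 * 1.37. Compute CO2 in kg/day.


O2 = 323.4 * 0.5 = 161.7
CO2 = 161.7 * 1.37 = 221.529

221.529 kg/day


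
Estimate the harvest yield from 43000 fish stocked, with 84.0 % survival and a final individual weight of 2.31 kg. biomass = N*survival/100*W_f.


Survivors = 43000 * 84.0/100 = 36120 fish
Harvest biomass = survivors * W_f = 36120 * 2.31 = 83437.2 kg

83437.2 kg


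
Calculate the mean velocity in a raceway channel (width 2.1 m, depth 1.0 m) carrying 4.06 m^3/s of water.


Cross-sectional area = W * d = 2.1 * 1.0 = 2.1 m^2
Velocity = Q / A = 4.06 / 2.1 = 1.93333 m/s

1.93333 m/s


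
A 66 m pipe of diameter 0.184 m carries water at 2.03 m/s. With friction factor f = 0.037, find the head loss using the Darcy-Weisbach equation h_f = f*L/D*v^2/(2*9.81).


v^2 = 2.03^2 = 4.1209 m^2/s^2
L/D = 66/0.184 = 358.69565
h_f = f*(L/D)*v^2/(2g) = 0.037 * 358.69565 * 4.1209 / 19.62 = 2.78754 m

2.78754 m


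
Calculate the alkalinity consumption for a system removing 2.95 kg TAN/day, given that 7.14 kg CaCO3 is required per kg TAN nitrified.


Alkalinity factor: 7.14 kg CaCO3 consumed per kg TAN nitrified
alk = 2.95 kg TAN * 7.14 = 21.063 kg CaCO3/day

21.063 kg CaCO3/day


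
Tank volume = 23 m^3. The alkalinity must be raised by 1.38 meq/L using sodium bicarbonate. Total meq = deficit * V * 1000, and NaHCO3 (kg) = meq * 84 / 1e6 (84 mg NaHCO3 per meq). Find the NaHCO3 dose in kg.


Tank volume in L = 23 m^3 * 1000 = 23000 L
Total meq required = 1.38 meq/L * 23000 L = 31740 meq
NaHCO3 mass = 31740 meq * 84 mg/meq / 1e6 = 2.66616 kg

2.66616 kg


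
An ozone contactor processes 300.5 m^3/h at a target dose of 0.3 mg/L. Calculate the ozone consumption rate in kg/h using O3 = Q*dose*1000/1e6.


O3 demand (mg/h) = Q * dose * 1000 = 300.5 * 0.3 * 1000 = 90150 mg/h
Convert mg to kg: 90150 / 1e6 = 0.09015 kg/h

0.09015 kg/h


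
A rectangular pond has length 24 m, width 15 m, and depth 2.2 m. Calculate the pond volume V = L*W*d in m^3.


Base area = L * W = 24 * 15 = 360 m^2
Volume = area * depth = 360 * 2.2 = 792 m^3

792 m^3


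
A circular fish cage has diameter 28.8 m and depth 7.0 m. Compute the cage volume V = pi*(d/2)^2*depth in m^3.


r = d/2 = 28.8/2 = 14.4 m
Base area = pi*r^2 = pi*14.4^2 = 651.44065 m^2
Volume = 651.44065 * 7.0 = 4560.08 m^3

4560.08 m^3


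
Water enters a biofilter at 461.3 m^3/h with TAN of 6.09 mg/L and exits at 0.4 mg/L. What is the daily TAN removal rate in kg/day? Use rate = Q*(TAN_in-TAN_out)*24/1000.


Concentration drop: TAN_in - TAN_out = 6.09 - 0.4 = 5.69 mg/L
Hourly TAN removed = Q * dTAN = 461.3 m^3/h * 5.69 mg/L = 2624.797 g/h  (m^3/h * mg/L = g/h)
Daily TAN removed = 2624.797 * 24 = 62995.128 g/day
Convert to kg/day: 62995.128 / 1000 = 62.995128 kg/day

62.995128 kg/day


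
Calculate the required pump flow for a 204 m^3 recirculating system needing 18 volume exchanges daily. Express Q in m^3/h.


Daily recirculation volume = 204 m^3 * 18 = 3672 m^3/day
Flow rate Q = daily volume / 24 h = 3672 / 24 = 153 m^3/h

153 m^3/h


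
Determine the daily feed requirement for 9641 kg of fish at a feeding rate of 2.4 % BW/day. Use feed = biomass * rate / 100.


Feeding rate fraction = 2.4% / 100 = 0.024
Daily feed = 9641 kg * 0.024 = 231.384 kg/day

231.384 kg/day


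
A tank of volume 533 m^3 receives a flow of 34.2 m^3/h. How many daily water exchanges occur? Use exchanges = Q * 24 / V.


Daily flow volume = 34.2 m^3/h * 24 h = 820.8 m^3/day
Exchanges = daily flow / tank volume = 820.8 / 533 = 1.53996 exchanges/day

1.53996 exchanges/day


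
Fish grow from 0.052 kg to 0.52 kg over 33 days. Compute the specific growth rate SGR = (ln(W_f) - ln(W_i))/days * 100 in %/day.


ln(W_f) = ln(0.52) = -0.65392647
ln(W_i) = ln(0.052) = -2.9565116
ln(W_f) - ln(W_i) = -0.65392647 - -2.9565116 = 2.3025851
SGR = 2.3025851 / 33 * 100 = 6.97753 %/day

6.97753 %/day


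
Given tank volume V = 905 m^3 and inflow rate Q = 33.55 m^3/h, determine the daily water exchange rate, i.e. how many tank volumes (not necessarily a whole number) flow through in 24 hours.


Daily flow volume = 33.55 m^3/h * 24 h = 805.2 m^3/day
Exchanges = daily flow / tank volume = 805.2 / 905 = 0.889724 exchanges/day

0.889724 exchanges/day


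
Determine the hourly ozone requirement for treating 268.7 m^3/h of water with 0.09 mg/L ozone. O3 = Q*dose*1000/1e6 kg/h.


O3 demand (mg/h) = Q * dose * 1000 = 268.7 * 0.09 * 1000 = 24183 mg/h
Convert mg to kg: 24183 / 1e6 = 0.024183 kg/h

0.024183 kg/h


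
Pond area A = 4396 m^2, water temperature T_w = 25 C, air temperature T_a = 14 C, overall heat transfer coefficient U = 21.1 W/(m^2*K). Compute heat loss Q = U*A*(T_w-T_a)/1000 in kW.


Temperature difference dT = 25 - 14 = 11 K
Heat loss (W) = U * A * dT = 21.1 * 4396 * 11 = 1020311.6 W
Convert to kW: 1020311.6 / 1000 = 1020.3116 kW

1020.3116 kW


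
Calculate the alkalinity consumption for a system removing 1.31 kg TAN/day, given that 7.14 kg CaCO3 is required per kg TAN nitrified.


Alkalinity factor: 7.14 kg CaCO3 consumed per kg TAN nitrified
alk = 1.31 kg TAN * 7.14 = 9.3534 kg CaCO3/day

9.3534 kg CaCO3/day


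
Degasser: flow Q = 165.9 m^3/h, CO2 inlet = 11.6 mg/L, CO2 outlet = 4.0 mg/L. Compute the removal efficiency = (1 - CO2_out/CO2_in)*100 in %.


CO2_out / CO2_in = 4.0 / 11.6 = 0.34482759
Fraction remaining = 0.34482759
efficiency = (1 - 0.34482759) * 100 = 65.5172 %

65.5172 %


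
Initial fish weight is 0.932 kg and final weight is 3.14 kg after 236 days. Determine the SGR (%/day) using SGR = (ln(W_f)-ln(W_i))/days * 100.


ln(W_f) = ln(3.14) = 1.1442228
ln(W_i) = ln(0.932) = -0.070422464
ln(W_f) - ln(W_i) = 1.1442228 - -0.070422464 = 1.2146453
SGR = 1.2146453 / 236 * 100 = 0.51468 %/day

0.51468 %/day


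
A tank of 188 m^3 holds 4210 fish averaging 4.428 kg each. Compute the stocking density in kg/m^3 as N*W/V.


Total biomass = 4210 fish * 4.428 kg = 18641.88 kg
Density = total biomass / volume = 18641.88 / 188 = 99.1589 kg/m^3

99.1589 kg/m^3


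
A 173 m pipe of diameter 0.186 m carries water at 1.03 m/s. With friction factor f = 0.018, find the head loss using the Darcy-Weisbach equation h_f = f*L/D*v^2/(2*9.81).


v^2 = 1.03^2 = 1.0609 m^2/s^2
L/D = 173/0.186 = 930.10753
h_f = f*(L/D)*v^2/(2g) = 0.018 * 930.10753 * 1.0609 / 19.62 = 0.905276 m

0.905276 m


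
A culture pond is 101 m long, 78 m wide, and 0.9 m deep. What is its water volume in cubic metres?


Base area = L * W = 101 * 78 = 7878 m^2
Volume = area * depth = 7878 * 0.9 = 7090.2 m^3

7090.2 m^3


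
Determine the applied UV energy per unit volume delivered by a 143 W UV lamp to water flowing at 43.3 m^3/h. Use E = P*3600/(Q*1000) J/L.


Energy delivered per hour = 143 W * 3600 s = 514800 J/h
Volume treated per hour = 43.3 m^3/h * 1000 = 43300 L/h
dose = 514800 / 43300 = 11.8891 J/L

11.8891 J/L


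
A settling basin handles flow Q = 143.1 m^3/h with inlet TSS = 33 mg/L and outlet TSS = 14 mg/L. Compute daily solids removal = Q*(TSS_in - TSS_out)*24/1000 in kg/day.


Concentration drop: TSS_in - TSS_out = 33 - 14 = 19 mg/L
Hourly solids removed = Q * dTSS = 143.1 m^3/h * 19 mg/L = 2718.9 g/h  (m^3/h * mg/L = g/h)
Daily solids removed = 2718.9 * 24 = 65253.6 g/day
Convert g to kg: 65253.6 / 1000 = 65.2536 kg/day

65.2536 kg/day


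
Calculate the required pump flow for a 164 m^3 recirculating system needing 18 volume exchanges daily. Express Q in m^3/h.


Daily recirculation volume = 164 m^3 * 18 = 2952 m^3/day
Flow rate Q = daily volume / 24 h = 2952 / 24 = 123 m^3/h

123 m^3/h


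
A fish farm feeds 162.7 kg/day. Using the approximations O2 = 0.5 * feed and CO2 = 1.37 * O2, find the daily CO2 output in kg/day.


O2 = 162.7 * 0.5 = 81.35
CO2 = 81.35 * 1.37 = 111.4495

111.4495 kg/day


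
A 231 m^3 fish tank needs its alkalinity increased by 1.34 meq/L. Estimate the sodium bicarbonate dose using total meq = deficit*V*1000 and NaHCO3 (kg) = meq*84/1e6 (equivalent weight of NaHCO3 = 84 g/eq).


Tank volume in L = 231 m^3 * 1000 = 231000 L
Total meq required = 1.34 meq/L * 231000 L = 309540 meq
NaHCO3 mass = 309540 meq * 84 mg/meq / 1e6 = 26.0014 kg

26.0014 kg


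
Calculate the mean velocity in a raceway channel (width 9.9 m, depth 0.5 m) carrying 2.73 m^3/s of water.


Cross-sectional area = W * d = 9.9 * 0.5 = 4.95 m^2
Velocity = Q / A = 2.73 / 4.95 = 0.551515 m/s

0.551515 m/s


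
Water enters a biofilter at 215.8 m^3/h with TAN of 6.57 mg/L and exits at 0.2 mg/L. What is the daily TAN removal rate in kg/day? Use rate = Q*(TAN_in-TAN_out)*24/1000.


Concentration drop: TAN_in - TAN_out = 6.57 - 0.2 = 6.37 mg/L
Hourly TAN removed = Q * dTAN = 215.8 m^3/h * 6.37 mg/L = 1374.646 g/h  (m^3/h * mg/L = g/h)
Daily TAN removed = 1374.646 * 24 = 32991.504 g/day
Convert to kg/day: 32991.504 / 1000 = 32.991504 kg/day

32.991504 kg/day


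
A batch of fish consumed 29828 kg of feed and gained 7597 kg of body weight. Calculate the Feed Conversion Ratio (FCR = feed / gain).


FCR = feed consumed / weight gained
FCR = 29828 kg / 7597 kg = 3.92629

3.92629


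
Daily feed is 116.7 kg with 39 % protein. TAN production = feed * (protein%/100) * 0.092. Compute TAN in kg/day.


Protein in feed = 116.7 * 39/100 = 45.513 kg/day
TAN = protein * 0.092 = 45.513 * 0.092 = 4.187196 kg/day

4.187196 kg/day


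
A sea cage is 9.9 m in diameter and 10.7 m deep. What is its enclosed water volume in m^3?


r = d/2 = 9.9/2 = 4.95 m
Base area = pi*r^2 = pi*4.95^2 = 76.976874 m^2
Volume = 76.976874 * 10.7 = 823.653 m^3

823.653 m^3


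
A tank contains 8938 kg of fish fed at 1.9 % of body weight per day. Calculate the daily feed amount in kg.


Feeding rate fraction = 1.9% / 100 = 0.019
Daily feed = 8938 kg * 0.019 = 169.822 kg/day

169.822 kg/day


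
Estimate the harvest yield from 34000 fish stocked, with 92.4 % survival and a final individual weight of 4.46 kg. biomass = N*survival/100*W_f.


Survivors = 34000 * 92.4/100 = 31416 fish
Harvest biomass = survivors * W_f = 31416 * 4.46 = 140115.36 kg

140115.36 kg


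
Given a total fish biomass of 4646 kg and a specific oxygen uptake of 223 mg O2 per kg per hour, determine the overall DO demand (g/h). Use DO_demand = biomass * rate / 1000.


Total O2 consumption (mg/h) = 4646 kg * 223 mg/(kg*h) = 1036058 mg/h
Convert to g/h: 1036058 / 1000 = 1036.058 g/h

1036.058 g/h


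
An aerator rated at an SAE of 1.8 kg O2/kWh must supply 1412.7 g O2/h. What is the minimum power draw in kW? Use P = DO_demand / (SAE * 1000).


SAE in g O2/kWh = 1.8 * 1000 = 1800 g/kWh
P = DO_demand / SAE_g = 1412.7 / 1800 = 0.784833 kW

0.784833 kW


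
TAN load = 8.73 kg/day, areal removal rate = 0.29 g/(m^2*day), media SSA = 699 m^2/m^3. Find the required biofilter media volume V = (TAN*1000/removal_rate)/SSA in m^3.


A = 8.73*1000 / 0.29 = 30103.448 m^2
V = 30103.448 / 699 = 43.0664

43.0664 m^3


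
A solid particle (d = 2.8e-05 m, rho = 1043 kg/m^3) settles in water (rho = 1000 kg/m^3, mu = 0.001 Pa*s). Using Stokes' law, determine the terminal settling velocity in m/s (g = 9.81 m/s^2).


Density difference: rho_p - rho_f = 1043 - 1000 = 43 kg/m^3
d^2 = (2.8e-05)^2 = 7.84e-10 m^2
Numerator = (rho_p - rho_f) * g * d^2 = 43 * 9.81 * 7.84e-10 = 3.3071472e-07
Denominator = 18 * mu = 18 * 0.001 = 0.018
v_s = 3.3071472e-07 / 0.018 = 1.8373e-05 m/s
Check: Re = rho_f * v_s * d / mu = 1000 * 1.8373e-05 * 2.8e-05 / 0.001 = 5.14e-04 < 1, so Stokes' law applies.

1.8373e-05 m/s


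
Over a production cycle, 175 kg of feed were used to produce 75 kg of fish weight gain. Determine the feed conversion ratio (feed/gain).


FCR = feed consumed / weight gained
FCR = 175 kg / 75 kg = 2.33333

2.33333


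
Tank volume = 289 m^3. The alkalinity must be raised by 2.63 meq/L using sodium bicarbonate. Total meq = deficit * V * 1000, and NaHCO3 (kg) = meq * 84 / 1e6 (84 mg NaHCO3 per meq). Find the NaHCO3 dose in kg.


Tank volume in L = 289 m^3 * 1000 = 289000 L
Total meq required = 2.63 meq/L * 289000 L = 760070 meq
NaHCO3 mass = 760070 meq * 84 mg/meq / 1e6 = 63.8459 kg

63.8459 kg


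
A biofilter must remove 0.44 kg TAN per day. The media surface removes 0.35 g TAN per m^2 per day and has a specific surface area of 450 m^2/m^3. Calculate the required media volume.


A = 0.44*1000 / 0.35 = 1257.1429 m^2
V = 1257.1429 / 450 = 2.79365

2.79365 m^3


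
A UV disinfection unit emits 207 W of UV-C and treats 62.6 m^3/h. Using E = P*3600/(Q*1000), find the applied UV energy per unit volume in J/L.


Energy delivered per hour = 207 W * 3600 s = 745200 J/h
Volume treated per hour = 62.6 m^3/h * 1000 = 62600 L/h
dose = 745200 / 62600 = 11.9042 J/L

11.9042 J/L


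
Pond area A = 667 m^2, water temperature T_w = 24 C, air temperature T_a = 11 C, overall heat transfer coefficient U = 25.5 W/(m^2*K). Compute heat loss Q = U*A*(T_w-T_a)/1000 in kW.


Temperature difference dT = 24 - 11 = 13 K
Heat loss (W) = U * A * dT = 25.5 * 667 * 13 = 221110.5 W
Convert to kW: 221110.5 / 1000 = 221.1105 kW

221.1105 kW


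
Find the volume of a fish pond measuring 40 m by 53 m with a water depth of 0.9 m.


Base area = L * W = 40 * 53 = 2120 m^2
Volume = area * depth = 2120 * 0.9 = 1908 m^3

1908 m^3


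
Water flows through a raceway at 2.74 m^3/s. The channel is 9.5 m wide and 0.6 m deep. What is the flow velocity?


Cross-sectional area = W * d = 9.5 * 0.6 = 5.7 m^2
Velocity = Q / A = 2.74 / 5.7 = 0.480702 m/s

0.480702 m/s


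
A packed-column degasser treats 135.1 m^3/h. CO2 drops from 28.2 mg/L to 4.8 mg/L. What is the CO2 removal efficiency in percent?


CO2_out / CO2_in = 4.8 / 28.2 = 0.17021277
Fraction remaining = 0.17021277
efficiency = (1 - 0.17021277) * 100 = 82.9787 %

82.9787 %


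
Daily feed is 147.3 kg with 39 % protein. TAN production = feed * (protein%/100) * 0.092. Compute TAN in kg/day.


Protein in feed = 147.3 * 39/100 = 57.447 kg/day
TAN = protein * 0.092 = 57.447 * 0.092 = 5.285124 kg/day

5.285124 kg/day


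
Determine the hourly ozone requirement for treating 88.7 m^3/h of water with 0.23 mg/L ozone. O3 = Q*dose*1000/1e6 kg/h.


O3 demand (mg/h) = Q * dose * 1000 = 88.7 * 0.23 * 1000 = 20401 mg/h
Convert mg to kg: 20401 / 1e6 = 0.020401 kg/h

0.020401 kg/h


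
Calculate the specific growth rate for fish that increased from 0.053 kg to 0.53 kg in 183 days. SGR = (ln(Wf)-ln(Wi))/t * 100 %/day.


ln(W_f) = ln(0.53) = -0.63487827
ln(W_i) = ln(0.053) = -2.9374634
ln(W_f) - ln(W_i) = -0.63487827 - -2.9374634 = 2.3025851
SGR = 2.3025851 / 183 * 100 = 1.25824 %/day

1.25824 %/day


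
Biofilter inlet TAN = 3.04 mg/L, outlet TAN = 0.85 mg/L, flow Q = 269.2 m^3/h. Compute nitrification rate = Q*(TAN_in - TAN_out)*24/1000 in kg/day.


Concentration drop: TAN_in - TAN_out = 3.04 - 0.85 = 2.19 mg/L
Hourly TAN removed = Q * dTAN = 269.2 m^3/h * 2.19 mg/L = 589.548 g/h  (m^3/h * mg/L = g/h)
Daily TAN removed = 589.548 * 24 = 14149.152 g/day
Convert to kg/day: 14149.152 / 1000 = 14.149152 kg/day

14.149152 kg/day


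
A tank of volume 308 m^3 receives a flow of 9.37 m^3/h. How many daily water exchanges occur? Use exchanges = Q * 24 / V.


Daily flow volume = 9.37 m^3/h * 24 h = 224.88 m^3/day
Exchanges = daily flow / tank volume = 224.88 / 308 = 0.73013 exchanges/day

0.73013 exchanges/day


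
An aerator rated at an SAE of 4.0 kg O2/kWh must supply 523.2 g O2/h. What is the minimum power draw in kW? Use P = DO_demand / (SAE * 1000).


SAE in g O2/kWh = 4.0 * 1000 = 4000 g/kWh
P = DO_demand / SAE_g = 523.2 / 4000 = 0.1308 kW

0.1308 kW


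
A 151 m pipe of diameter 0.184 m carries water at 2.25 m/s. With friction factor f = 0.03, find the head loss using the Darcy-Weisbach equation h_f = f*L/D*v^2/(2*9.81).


v^2 = 2.25^2 = 5.0625 m^2/s^2
L/D = 151/0.184 = 820.65217
h_f = f*(L/D)*v^2/(2g) = 0.03 * 820.65217 * 5.0625 / 19.62 = 6.35253 m

6.35253 m


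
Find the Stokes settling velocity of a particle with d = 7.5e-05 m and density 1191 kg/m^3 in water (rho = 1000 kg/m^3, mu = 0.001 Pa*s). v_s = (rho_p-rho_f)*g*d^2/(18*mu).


Density difference: rho_p - rho_f = 1191 - 1000 = 191 kg/m^3
d^2 = (7.5e-05)^2 = 5.625e-09 m^2
Numerator = (rho_p - rho_f) * g * d^2 = 191 * 9.81 * 5.625e-09 = 1.0539619e-05
Denominator = 18 * mu = 18 * 0.001 = 0.018
v_s = 1.0539619e-05 / 0.018 = 5.85534e-04 m/s
Check: Re = rho_f * v_s * d / mu = 1000 * 5.85534e-04 * 7.5e-05 / 0.001 = 0.0439 < 1, so Stokes' law applies.

5.85534e-04 m/s


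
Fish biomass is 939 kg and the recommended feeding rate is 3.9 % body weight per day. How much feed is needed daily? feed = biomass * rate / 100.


Feeding rate fraction = 3.9% / 100 = 0.039
Daily feed = 939 kg * 0.039 = 36.621 kg/day

36.621 kg/day


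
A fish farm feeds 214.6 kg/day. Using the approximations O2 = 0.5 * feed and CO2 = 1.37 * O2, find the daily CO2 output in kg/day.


O2 = 214.6 * 0.5 = 107.3
CO2 = 107.3 * 1.37 = 147.001

147.001 kg/day


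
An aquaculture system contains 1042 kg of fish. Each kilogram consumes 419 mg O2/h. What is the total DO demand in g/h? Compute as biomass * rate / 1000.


Total O2 consumption (mg/h) = 1042 kg * 419 mg/(kg*h) = 436598 mg/h
Convert to g/h: 436598 / 1000 = 436.598 g/h

436.598 g/h


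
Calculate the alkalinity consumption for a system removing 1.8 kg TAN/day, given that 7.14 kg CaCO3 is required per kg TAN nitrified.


Alkalinity factor: 7.14 kg CaCO3 consumed per kg TAN nitrified
alk = 1.8 kg TAN * 7.14 = 12.852 kg CaCO3/day

12.852 kg CaCO3/day


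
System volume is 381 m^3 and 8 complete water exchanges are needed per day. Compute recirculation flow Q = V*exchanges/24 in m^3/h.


Daily recirculation volume = 381 m^3 * 8 = 3048 m^3/day
Flow rate Q = daily volume / 24 h = 3048 / 24 = 127 m^3/h

127 m^3/h


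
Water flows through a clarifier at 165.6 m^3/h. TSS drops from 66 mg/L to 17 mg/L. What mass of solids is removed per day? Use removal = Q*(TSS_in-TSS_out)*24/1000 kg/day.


Concentration drop: TSS_in - TSS_out = 66 - 17 = 49 mg/L
Hourly solids removed = Q * dTSS = 165.6 m^3/h * 49 mg/L = 8114.4 g/h  (m^3/h * mg/L = g/h)
Daily solids removed = 8114.4 * 24 = 194745.6 g/day
Convert g to kg: 194745.6 / 1000 = 194.7456 kg/day

194.7456 kg/day


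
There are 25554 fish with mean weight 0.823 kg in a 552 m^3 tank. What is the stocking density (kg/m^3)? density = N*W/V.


Total biomass = 25554 fish * 0.823 kg = 21030.942 kg
Density = total biomass / volume = 21030.942 / 552 = 38.0995 kg/m^3

38.0995 kg/m^3


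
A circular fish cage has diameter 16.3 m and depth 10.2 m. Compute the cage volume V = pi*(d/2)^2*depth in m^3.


r = d/2 = 16.3/2 = 8.15 m
Base area = pi*r^2 = pi*8.15^2 = 208.67244 m^2
Volume = 208.67244 * 10.2 = 2128.46 m^3

2128.46 m^3


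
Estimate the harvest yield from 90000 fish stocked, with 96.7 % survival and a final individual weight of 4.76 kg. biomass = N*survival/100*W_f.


Survivors = 90000 * 96.7/100 = 87030 fish
Harvest biomass = survivors * W_f = 87030 * 4.76 = 414262.8 kg

414262.8 kg


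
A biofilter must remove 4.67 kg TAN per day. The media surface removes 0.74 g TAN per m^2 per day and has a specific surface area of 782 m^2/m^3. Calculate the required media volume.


A = 4.67*1000 / 0.74 = 6310.8108 m^2
V = 6310.8108 / 782 = 8.07009

8.07009 m^3


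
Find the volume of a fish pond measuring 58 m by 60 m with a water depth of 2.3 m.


Base area = L * W = 58 * 60 = 3480 m^2
Volume = area * depth = 3480 * 2.3 = 8004 m^3

8004 m^3


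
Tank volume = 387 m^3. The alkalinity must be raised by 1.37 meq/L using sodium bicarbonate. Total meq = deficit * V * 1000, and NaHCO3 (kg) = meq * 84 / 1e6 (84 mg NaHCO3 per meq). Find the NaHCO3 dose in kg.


Tank volume in L = 387 m^3 * 1000 = 387000 L
Total meq required = 1.37 meq/L * 387000 L = 530190 meq
NaHCO3 mass = 530190 meq * 84 mg/meq / 1e6 = 44.536 kg

44.536 kg


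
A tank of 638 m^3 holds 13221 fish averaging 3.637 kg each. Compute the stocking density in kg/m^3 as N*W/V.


Total biomass = 13221 fish * 3.637 kg = 48084.777 kg
Density = total biomass / volume = 48084.777 / 638 = 75.368 kg/m^3

75.368 kg/m^3


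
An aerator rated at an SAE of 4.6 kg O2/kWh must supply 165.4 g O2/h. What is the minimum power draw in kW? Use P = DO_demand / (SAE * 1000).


SAE in g O2/kWh = 4.6 * 1000 = 4600 g/kWh
P = DO_demand / SAE_g = 165.4 / 4600 = 0.0359565 kW

0.0359565 kW


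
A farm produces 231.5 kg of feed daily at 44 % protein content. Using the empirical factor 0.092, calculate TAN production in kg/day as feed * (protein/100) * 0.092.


Protein in feed = 231.5 * 44/100 = 101.86 kg/day
TAN = protein * 0.092 = 101.86 * 0.092 = 9.37112 kg/day

9.37112 kg/day


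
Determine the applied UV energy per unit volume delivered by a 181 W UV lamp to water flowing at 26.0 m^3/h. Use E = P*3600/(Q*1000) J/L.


Energy delivered per hour = 181 W * 3600 s = 651600 J/h
Volume treated per hour = 26.0 m^3/h * 1000 = 26000 L/h
dose = 651600 / 26000 = 25.0615 J/L

25.0615 J/L


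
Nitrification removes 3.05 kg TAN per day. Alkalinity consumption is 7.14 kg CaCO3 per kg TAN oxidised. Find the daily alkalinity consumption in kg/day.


Alkalinity factor: 7.14 kg CaCO3 consumed per kg TAN nitrified
alk = 3.05 kg TAN * 7.14 = 21.777 kg CaCO3/day

21.777 kg CaCO3/day


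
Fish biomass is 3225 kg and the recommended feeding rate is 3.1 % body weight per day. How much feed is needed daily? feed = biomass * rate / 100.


Feeding rate fraction = 3.1% / 100 = 0.031
Daily feed = 3225 kg * 0.031 = 99.975 kg/day

99.975 kg/day


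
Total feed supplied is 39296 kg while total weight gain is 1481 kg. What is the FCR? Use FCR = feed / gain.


FCR = feed consumed / weight gained
FCR = 39296 kg / 1481 kg = 26.5334

26.5334


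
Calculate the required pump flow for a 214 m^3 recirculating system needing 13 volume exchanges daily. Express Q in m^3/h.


Daily recirculation volume = 214 m^3 * 13 = 2782 m^3/day
Flow rate Q = daily volume / 24 h = 2782 / 24 = 115.917 m^3/h

115.917 m^3/h


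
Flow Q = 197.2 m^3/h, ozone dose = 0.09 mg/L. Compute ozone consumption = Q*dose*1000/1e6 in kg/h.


O3 demand (mg/h) = Q * dose * 1000 = 197.2 * 0.09 * 1000 = 17748 mg/h
Convert mg to kg: 17748 / 1e6 = 0.017748 kg/h

0.017748 kg/h


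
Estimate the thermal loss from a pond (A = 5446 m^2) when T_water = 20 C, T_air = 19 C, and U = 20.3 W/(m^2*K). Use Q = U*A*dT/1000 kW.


Temperature difference dT = 20 - 19 = 1 K
Heat loss (W) = U * A * dT = 20.3 * 5446 * 1 = 110553.8 W
Convert to kW: 110553.8 / 1000 = 110.5538 kW

110.5538 kW


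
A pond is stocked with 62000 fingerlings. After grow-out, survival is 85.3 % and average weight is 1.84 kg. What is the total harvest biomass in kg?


Survivors = 62000 * 85.3/100 = 52886 fish
Harvest biomass = survivors * W_f = 52886 * 1.84 = 97310.24 kg

97310.24 kg


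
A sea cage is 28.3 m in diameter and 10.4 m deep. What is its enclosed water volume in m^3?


r = d/2 = 28.3/2 = 14.15 m
Base area = pi*r^2 = pi*14.15^2 = 629.01754 m^2
Volume = 629.01754 * 10.4 = 6541.78 m^3

6541.78 m^3


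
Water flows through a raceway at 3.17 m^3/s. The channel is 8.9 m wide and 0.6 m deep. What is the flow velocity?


Cross-sectional area = W * d = 8.9 * 0.6 = 5.34 m^2
Velocity = Q / A = 3.17 / 5.34 = 0.593633 m/s

0.593633 m/s


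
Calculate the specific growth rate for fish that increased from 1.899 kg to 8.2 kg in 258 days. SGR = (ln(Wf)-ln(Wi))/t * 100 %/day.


ln(W_f) = ln(8.2) = 2.1041342
ln(W_i) = ln(1.899) = 0.64132743
ln(W_f) - ln(W_i) = 2.1041342 - 0.64132743 = 1.4628068
SGR = 1.4628068 / 258 * 100 = 0.566979 %/day

0.566979 %/day


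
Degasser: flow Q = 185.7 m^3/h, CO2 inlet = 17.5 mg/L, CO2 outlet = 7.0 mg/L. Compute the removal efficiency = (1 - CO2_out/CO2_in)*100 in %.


CO2_out / CO2_in = 7.0 / 17.5 = 0.4
Fraction remaining = 0.4
efficiency = (1 - 0.4) * 100 = 60 %

60 %


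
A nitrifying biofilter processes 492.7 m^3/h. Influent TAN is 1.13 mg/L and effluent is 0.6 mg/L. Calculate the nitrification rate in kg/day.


Concentration drop: TAN_in - TAN_out = 1.13 - 0.6 = 0.53 mg/L
Hourly TAN removed = Q * dTAN = 492.7 m^3/h * 0.53 mg/L = 261.131 g/h  (m^3/h * mg/L = g/h)
Daily TAN removed = 261.131 * 24 = 6267.144 g/day
Convert to kg/day: 6267.144 / 1000 = 6.267144 kg/day

6.267144 kg/day


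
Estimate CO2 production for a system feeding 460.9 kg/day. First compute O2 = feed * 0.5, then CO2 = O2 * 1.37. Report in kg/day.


O2 = 460.9 * 0.5 = 230.45
CO2 = 230.45 * 1.37 = 315.7165

315.7165 kg/day


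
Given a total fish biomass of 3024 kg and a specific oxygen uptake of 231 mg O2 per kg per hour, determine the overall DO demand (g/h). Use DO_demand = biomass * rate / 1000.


Total O2 consumption (mg/h) = 3024 kg * 231 mg/(kg*h) = 698544 mg/h
Convert to g/h: 698544 / 1000 = 698.544 g/h

698.544 g/h


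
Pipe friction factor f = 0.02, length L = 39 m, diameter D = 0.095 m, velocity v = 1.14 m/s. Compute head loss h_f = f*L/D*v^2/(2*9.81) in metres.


v^2 = 1.14^2 = 1.2996 m^2/s^2
L/D = 39/0.095 = 410.52632
h_f = f*(L/D)*v^2/(2g) = 0.02 * 410.52632 * 1.2996 / 19.62 = 0.543853 m

0.543853 m


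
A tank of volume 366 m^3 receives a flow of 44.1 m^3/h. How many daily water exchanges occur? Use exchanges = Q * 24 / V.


Daily flow volume = 44.1 m^3/h * 24 h = 1058.4 m^3/day
Exchanges = daily flow / tank volume = 1058.4 / 366 = 2.8918 exchanges/day

2.8918 exchanges/day


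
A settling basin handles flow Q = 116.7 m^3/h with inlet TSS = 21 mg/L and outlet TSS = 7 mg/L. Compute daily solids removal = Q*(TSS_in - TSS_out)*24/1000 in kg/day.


Concentration drop: TSS_in - TSS_out = 21 - 7 = 14 mg/L
Hourly solids removed = Q * dTSS = 116.7 m^3/h * 14 mg/L = 1633.8 g/h  (m^3/h * mg/L = g/h)
Daily solids removed = 1633.8 * 24 = 39211.2 g/day
Convert g to kg: 39211.2 / 1000 = 39.2112 kg/day

39.2112 kg/day


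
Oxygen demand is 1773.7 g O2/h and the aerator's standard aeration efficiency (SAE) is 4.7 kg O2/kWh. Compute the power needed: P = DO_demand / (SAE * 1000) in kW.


SAE in g O2/kWh = 4.7 * 1000 = 4700 g/kWh
P = DO_demand / SAE_g = 1773.7 / 4700 = 0.377383 kW

0.377383 kW


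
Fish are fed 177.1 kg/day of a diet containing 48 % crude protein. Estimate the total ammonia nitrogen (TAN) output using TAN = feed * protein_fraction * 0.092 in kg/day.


Protein in feed = 177.1 * 48/100 = 85.008 kg/day
TAN = protein * 0.092 = 85.008 * 0.092 = 7.820736 kg/day

7.820736 kg/day


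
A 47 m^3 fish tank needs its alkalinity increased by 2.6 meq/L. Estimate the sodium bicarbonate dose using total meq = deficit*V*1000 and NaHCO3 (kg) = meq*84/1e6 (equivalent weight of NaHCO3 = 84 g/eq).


Tank volume in L = 47 m^3 * 1000 = 47000 L
Total meq required = 2.6 meq/L * 47000 L = 122200 meq
NaHCO3 mass = 122200 meq * 84 mg/meq / 1e6 = 10.2648 kg

10.2648 kg


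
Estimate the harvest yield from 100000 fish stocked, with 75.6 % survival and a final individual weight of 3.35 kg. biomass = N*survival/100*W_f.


Survivors = 100000 * 75.6/100 = 75600 fish
Harvest biomass = survivors * W_f = 75600 * 3.35 = 253260 kg

253260 kg


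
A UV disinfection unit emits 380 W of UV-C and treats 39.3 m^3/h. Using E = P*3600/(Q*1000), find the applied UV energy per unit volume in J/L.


Energy delivered per hour = 380 W * 3600 s = 1368000 J/h
Volume treated per hour = 39.3 m^3/h * 1000 = 39300 L/h
dose = 1368000 / 39300 = 34.8092 J/L

34.8092 J/L


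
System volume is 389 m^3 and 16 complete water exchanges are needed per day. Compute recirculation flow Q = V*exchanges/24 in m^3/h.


Daily recirculation volume = 389 m^3 * 16 = 6224 m^3/day
Flow rate Q = daily volume / 24 h = 6224 / 24 = 259.333 m^3/h

259.333 m^3/h


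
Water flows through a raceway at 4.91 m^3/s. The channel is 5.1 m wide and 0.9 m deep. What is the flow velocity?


Cross-sectional area = W * d = 5.1 * 0.9 = 4.59 m^2
Velocity = Q / A = 4.91 / 4.59 = 1.06972 m/s

1.06972 m/s


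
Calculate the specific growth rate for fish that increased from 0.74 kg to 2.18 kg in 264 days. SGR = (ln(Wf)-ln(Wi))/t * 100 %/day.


ln(W_f) = ln(2.18) = 0.77932488
ln(W_i) = ln(0.74) = -0.30110509
ln(W_f) - ln(W_i) = 0.77932488 - -0.30110509 = 1.08043
SGR = 1.08043 / 264 * 100 = 0.409254 %/day

0.409254 %/day


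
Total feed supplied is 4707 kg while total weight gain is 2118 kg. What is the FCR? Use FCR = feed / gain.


FCR = feed consumed / weight gained
FCR = 4707 kg / 2118 kg = 2.22238

2.22238


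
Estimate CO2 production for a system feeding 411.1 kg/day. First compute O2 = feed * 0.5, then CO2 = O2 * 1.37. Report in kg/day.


O2 = 411.1 * 0.5 = 205.55
CO2 = 205.55 * 1.37 = 281.6035

281.6035 kg/day


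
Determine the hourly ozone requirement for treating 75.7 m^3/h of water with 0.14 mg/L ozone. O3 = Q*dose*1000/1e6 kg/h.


O3 demand (mg/h) = Q * dose * 1000 = 75.7 * 0.14 * 1000 = 10598 mg/h
Convert mg to kg: 10598 / 1e6 = 0.010598 kg/h

0.010598 kg/h


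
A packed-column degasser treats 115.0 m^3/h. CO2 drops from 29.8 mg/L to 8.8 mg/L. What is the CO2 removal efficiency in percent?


CO2_out / CO2_in = 8.8 / 29.8 = 0.29530201
Fraction remaining = 0.29530201
efficiency = (1 - 0.29530201) * 100 = 70.4698 %

70.4698 %


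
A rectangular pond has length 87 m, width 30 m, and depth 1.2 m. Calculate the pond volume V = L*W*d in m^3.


Base area = L * W = 87 * 30 = 2610 m^2
Volume = area * depth = 2610 * 1.2 = 3132 m^3

3132 m^3


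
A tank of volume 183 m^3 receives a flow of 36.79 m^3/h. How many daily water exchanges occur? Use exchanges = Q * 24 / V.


Daily flow volume = 36.79 m^3/h * 24 h = 882.96 m^3/day
Exchanges = daily flow / tank volume = 882.96 / 183 = 4.82492 exchanges/day

4.82492 exchanges/day


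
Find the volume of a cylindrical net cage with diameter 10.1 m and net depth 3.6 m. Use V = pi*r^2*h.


r = d/2 = 10.1/2 = 5.05 m
Base area = pi*r^2 = pi*5.05^2 = 80.118467 m^2
Volume = 80.118467 * 3.6 = 288.426 m^3

288.426 m^3


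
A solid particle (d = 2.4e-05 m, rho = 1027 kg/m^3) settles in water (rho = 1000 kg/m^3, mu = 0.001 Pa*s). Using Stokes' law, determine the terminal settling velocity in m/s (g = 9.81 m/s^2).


Density difference: rho_p - rho_f = 1027 - 1000 = 27 kg/m^3
d^2 = (2.4e-05)^2 = 5.76e-10 m^2
Numerator = (rho_p - rho_f) * g * d^2 = 27 * 9.81 * 5.76e-10 = 1.5256512e-07
Denominator = 18 * mu = 18 * 0.001 = 0.018
v_s = 1.5256512e-07 / 0.018 = 8.47584e-06 m/s
Check: Re = rho_f * v_s * d / mu = 1000 * 8.47584e-06 * 2.4e-05 / 0.001 = 2.03e-04 < 1, so Stokes' law applies.

8.47584e-06 m/s


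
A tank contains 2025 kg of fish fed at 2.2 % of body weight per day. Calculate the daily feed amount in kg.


Feeding rate fraction = 2.2% / 100 = 0.022
Daily feed = 2025 kg * 0.022 = 44.55 kg/day

44.55 kg/day


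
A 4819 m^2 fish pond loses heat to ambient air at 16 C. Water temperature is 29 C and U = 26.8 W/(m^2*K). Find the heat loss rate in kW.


Temperature difference dT = 29 - 16 = 13 K
Heat loss (W) = U * A * dT = 26.8 * 4819 * 13 = 1678939.6 W
Convert to kW: 1678939.6 / 1000 = 1678.9396 kW

1678.9396 kW


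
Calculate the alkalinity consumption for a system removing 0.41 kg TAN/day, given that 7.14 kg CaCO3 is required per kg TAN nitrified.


Alkalinity factor: 7.14 kg CaCO3 consumed per kg TAN nitrified
alk = 0.41 kg TAN * 7.14 = 2.9274 kg CaCO3/day

2.9274 kg CaCO3/day


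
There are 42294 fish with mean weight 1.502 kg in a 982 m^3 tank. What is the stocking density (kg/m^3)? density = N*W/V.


Total biomass = 42294 fish * 1.502 kg = 63525.588 kg
Density = total biomass / volume = 63525.588 / 982 = 64.69 kg/m^3

64.69 kg/m^3
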